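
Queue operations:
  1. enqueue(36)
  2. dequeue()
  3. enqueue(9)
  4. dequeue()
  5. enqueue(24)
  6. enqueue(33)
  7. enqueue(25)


enqueue(36) -> [36]
dequeue()->36, []
enqueue(9) -> [9]
dequeue()->9, []
enqueue(24) -> [24]
enqueue(33) -> [24, 33]
enqueue(25) -> [24, 33, 25]

Final queue: [24, 33, 25]


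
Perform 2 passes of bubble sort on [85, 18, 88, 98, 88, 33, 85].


Initial: [85, 18, 88, 98, 88, 33, 85]
Pass 1: [18, 85, 88, 88, 33, 85, 98] (4 swaps)
Pass 2: [18, 85, 88, 33, 85, 88, 98] (2 swaps)

After 2 passes: [18, 85, 88, 33, 85, 88, 98]


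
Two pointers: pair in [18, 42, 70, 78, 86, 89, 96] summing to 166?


lo=0(18)+hi=6(96)=114
lo=1(42)+hi=6(96)=138
lo=2(70)+hi=6(96)=166

Yes: 70+96=166


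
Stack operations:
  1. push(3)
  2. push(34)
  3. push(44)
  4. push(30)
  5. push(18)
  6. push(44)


push(3) -> [3]
push(34) -> [3, 34]
push(44) -> [3, 34, 44]
push(30) -> [3, 34, 44, 30]
push(18) -> [3, 34, 44, 30, 18]
push(44) -> [3, 34, 44, 30, 18, 44]

Final stack: [3, 34, 44, 30, 18, 44]


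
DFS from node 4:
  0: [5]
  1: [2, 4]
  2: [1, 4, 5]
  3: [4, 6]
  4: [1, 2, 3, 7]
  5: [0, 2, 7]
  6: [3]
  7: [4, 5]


Visit 4, push [7, 3, 2, 1]
Visit 1, push [2]
Visit 2, push [5]
Visit 5, push [7, 0]
Visit 0, push []
Visit 7, push []
Visit 3, push [6]
Visit 6, push []

DFS order: [4, 1, 2, 5, 0, 7, 3, 6]


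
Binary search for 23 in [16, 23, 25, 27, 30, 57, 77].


Step 1: lo=0, hi=6, mid=3, val=27
Step 2: lo=0, hi=2, mid=1, val=23

Found at index 1


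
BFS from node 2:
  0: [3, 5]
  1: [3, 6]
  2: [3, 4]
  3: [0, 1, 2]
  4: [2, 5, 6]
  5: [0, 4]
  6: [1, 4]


Visit 2, enqueue [3, 4]
Visit 3, enqueue [0, 1]
Visit 4, enqueue [5, 6]
Visit 0, enqueue []
Visit 1, enqueue []
Visit 5, enqueue []
Visit 6, enqueue []

BFS order: [2, 3, 4, 0, 1, 5, 6]


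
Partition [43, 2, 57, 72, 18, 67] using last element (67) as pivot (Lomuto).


Pivot: 67
  43 <= 67: advance i (no swap)
  2 <= 67: advance i (no swap)
  57 <= 67: advance i (no swap)
  18 <= 67: swap -> [43, 2, 57, 18, 72, 67]
Place pivot at 4: [43, 2, 57, 18, 67, 72]

Partitioned: [43, 2, 57, 18, 67, 72]


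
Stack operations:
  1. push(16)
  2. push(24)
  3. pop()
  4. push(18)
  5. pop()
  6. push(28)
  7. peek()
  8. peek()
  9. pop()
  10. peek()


push(16) -> [16]
push(24) -> [16, 24]
pop()->24, [16]
push(18) -> [16, 18]
pop()->18, [16]
push(28) -> [16, 28]
peek()->28
peek()->28
pop()->28, [16]
peek()->16

Final stack: [16]


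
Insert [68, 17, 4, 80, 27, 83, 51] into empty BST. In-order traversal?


Insert 68: root
Insert 17: L from 68
Insert 4: L from 68 -> L from 17
Insert 80: R from 68
Insert 27: L from 68 -> R from 17
Insert 83: R from 68 -> R from 80
Insert 51: L from 68 -> R from 17 -> R from 27

In-order: [4, 17, 27, 51, 68, 80, 83]


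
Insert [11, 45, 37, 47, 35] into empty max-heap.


Insert 11: [11]
Insert 45: [45, 11]
Insert 37: [45, 11, 37]
Insert 47: [47, 45, 37, 11]
Insert 35: [47, 45, 37, 11, 35]

Final heap: [47, 45, 37, 11, 35]


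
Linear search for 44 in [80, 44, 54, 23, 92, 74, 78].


i=0: 80!=44
i=1: 44==44 found!

Found at 1, 2 comps


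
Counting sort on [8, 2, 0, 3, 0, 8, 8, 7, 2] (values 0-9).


Input: [8, 2, 0, 3, 0, 8, 8, 7, 2]
Counts: [2, 0, 2, 1, 0, 0, 0, 1, 3, 0]

Sorted: [0, 0, 2, 2, 3, 7, 8, 8, 8]


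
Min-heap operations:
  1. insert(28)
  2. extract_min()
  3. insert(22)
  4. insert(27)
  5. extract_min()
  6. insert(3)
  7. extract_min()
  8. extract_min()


insert(28) -> [28]
extract_min()->28, []
insert(22) -> [22]
insert(27) -> [22, 27]
extract_min()->22, [27]
insert(3) -> [3, 27]
extract_min()->3, [27]
extract_min()->27, []

Final heap: []


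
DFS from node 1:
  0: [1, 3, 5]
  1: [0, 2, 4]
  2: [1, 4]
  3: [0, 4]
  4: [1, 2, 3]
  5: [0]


Visit 1, push [4, 2, 0]
Visit 0, push [5, 3]
Visit 3, push [4]
Visit 4, push [2]
Visit 2, push []
Visit 5, push []

DFS order: [1, 0, 3, 4, 2, 5]


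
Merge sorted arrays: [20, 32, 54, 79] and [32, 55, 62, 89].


Take 20 from A
Take 32 from A
Take 32 from B
Take 54 from A
Take 55 from B
Take 62 from B
Take 79 from A

Merged: [20, 32, 32, 54, 55, 62, 79, 89]


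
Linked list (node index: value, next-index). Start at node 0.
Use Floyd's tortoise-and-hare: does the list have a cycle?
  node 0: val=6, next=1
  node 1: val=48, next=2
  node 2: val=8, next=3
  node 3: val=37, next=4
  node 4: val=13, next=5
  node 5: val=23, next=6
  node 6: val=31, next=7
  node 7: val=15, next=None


Floyd's tortoise (slow, +1) and hare (fast, +2):
  init: slow=0, fast=0
  step 1: slow=1, fast=2
  step 2: slow=2, fast=4
  step 3: slow=3, fast=6
  step 4: fast 6->7->None, no cycle

Cycle: no


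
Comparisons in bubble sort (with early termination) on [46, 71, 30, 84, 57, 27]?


Algorithm: bubble sort (with early termination)
Input: [46, 71, 30, 84, 57, 27]
Sorted: [27, 30, 46, 57, 71, 84]

15


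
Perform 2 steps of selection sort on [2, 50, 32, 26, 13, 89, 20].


Initial: [2, 50, 32, 26, 13, 89, 20]
Step 1: min=2 at 0
  Swap: [2, 50, 32, 26, 13, 89, 20]
Step 2: min=13 at 4
  Swap: [2, 13, 32, 26, 50, 89, 20]

After 2 steps: [2, 13, 32, 26, 50, 89, 20]


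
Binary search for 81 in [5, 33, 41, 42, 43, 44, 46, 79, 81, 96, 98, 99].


Step 1: lo=0, hi=11, mid=5, val=44
Step 2: lo=6, hi=11, mid=8, val=81

Found at index 8


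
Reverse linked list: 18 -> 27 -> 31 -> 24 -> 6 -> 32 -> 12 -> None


Step 1: curr=18, set curr.next=prev(None) | reversed so far: 18
Step 2: curr=27, set curr.next=prev(18) | reversed so far: 27 -> 18
Step 3: curr=31, set curr.next=prev(27) | reversed so far: 31 -> 27 -> 18
Step 4: curr=24, set curr.next=prev(31) | reversed so far: 24 -> 31 -> 27 -> 18
Step 5: curr=6, set curr.next=prev(24) | reversed so far: 6 -> 24 -> 31 -> 27 -> 18
Step 6: curr=32, set curr.next=prev(6) | reversed so far: 32 -> 6 -> 24 -> 31 -> 27 -> 18
Step 7: curr=12, set curr.next=prev(32) | reversed so far: 12 -> 32 -> 6 -> 24 -> 31 -> 27 -> 18

12 -> 32 -> 6 -> 24 -> 31 -> 27 -> 18 -> None


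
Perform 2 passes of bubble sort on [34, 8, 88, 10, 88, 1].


Initial: [34, 8, 88, 10, 88, 1]
Pass 1: [8, 34, 10, 88, 1, 88] (3 swaps)
Pass 2: [8, 10, 34, 1, 88, 88] (2 swaps)

After 2 passes: [8, 10, 34, 1, 88, 88]


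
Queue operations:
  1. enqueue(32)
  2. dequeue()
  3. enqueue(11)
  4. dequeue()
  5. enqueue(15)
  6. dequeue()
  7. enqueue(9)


enqueue(32) -> [32]
dequeue()->32, []
enqueue(11) -> [11]
dequeue()->11, []
enqueue(15) -> [15]
dequeue()->15, []
enqueue(9) -> [9]

Final queue: [9]


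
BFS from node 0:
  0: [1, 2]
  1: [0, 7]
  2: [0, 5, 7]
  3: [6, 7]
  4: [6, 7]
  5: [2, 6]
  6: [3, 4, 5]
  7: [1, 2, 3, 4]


Visit 0, enqueue [1, 2]
Visit 1, enqueue [7]
Visit 2, enqueue [5]
Visit 7, enqueue [3, 4]
Visit 5, enqueue [6]
Visit 3, enqueue []
Visit 4, enqueue []
Visit 6, enqueue []

BFS order: [0, 1, 2, 7, 5, 3, 4, 6]


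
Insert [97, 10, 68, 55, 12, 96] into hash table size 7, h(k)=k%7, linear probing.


Insert 97: h=6 -> slot 6
Insert 10: h=3 -> slot 3
Insert 68: h=5 -> slot 5
Insert 55: h=6, 1 probes -> slot 0
Insert 12: h=5, 3 probes -> slot 1
Insert 96: h=5, 4 probes -> slot 2

Table: [55, 12, 96, 10, None, 68, 97]


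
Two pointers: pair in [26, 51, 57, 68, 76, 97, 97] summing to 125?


lo=0(26)+hi=6(97)=123
lo=1(51)+hi=6(97)=148
lo=1(51)+hi=5(97)=148
lo=1(51)+hi=4(76)=127
lo=1(51)+hi=3(68)=119
lo=2(57)+hi=3(68)=125

Yes: 57+68=125


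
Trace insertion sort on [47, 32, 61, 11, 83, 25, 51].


Initial: [47, 32, 61, 11, 83, 25, 51]
Insert 32: [32, 47, 61, 11, 83, 25, 51]
Insert 61: [32, 47, 61, 11, 83, 25, 51]
Insert 11: [11, 32, 47, 61, 83, 25, 51]
Insert 83: [11, 32, 47, 61, 83, 25, 51]
Insert 25: [11, 25, 32, 47, 61, 83, 51]
Insert 51: [11, 25, 32, 47, 51, 61, 83]

Sorted: [11, 25, 32, 47, 51, 61, 83]


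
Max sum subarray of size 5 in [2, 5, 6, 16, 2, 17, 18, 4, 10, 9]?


[0:5]: 31
[1:6]: 46
[2:7]: 59
[3:8]: 57
[4:9]: 51
[5:10]: 58

Max: 59 at [2:7]


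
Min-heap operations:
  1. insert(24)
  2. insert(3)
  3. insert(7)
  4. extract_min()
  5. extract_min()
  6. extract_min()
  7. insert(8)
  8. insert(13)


insert(24) -> [24]
insert(3) -> [3, 24]
insert(7) -> [3, 24, 7]
extract_min()->3, [7, 24]
extract_min()->7, [24]
extract_min()->24, []
insert(8) -> [8]
insert(13) -> [8, 13]

Final heap: [8, 13]


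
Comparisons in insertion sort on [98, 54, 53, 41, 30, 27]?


Algorithm: insertion sort
Input: [98, 54, 53, 41, 30, 27]
Sorted: [27, 30, 41, 53, 54, 98]

15


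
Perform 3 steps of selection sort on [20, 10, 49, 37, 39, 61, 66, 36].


Initial: [20, 10, 49, 37, 39, 61, 66, 36]
Step 1: min=10 at 1
  Swap: [10, 20, 49, 37, 39, 61, 66, 36]
Step 2: min=20 at 1
  Swap: [10, 20, 49, 37, 39, 61, 66, 36]
Step 3: min=36 at 7
  Swap: [10, 20, 36, 37, 39, 61, 66, 49]

After 3 steps: [10, 20, 36, 37, 39, 61, 66, 49]


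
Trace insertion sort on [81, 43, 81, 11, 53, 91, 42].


Initial: [81, 43, 81, 11, 53, 91, 42]
Insert 43: [43, 81, 81, 11, 53, 91, 42]
Insert 81: [43, 81, 81, 11, 53, 91, 42]
Insert 11: [11, 43, 81, 81, 53, 91, 42]
Insert 53: [11, 43, 53, 81, 81, 91, 42]
Insert 91: [11, 43, 53, 81, 81, 91, 42]
Insert 42: [11, 42, 43, 53, 81, 81, 91]

Sorted: [11, 42, 43, 53, 81, 81, 91]


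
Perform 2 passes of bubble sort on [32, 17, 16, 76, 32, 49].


Initial: [32, 17, 16, 76, 32, 49]
Pass 1: [17, 16, 32, 32, 49, 76] (4 swaps)
Pass 2: [16, 17, 32, 32, 49, 76] (1 swaps)

After 2 passes: [16, 17, 32, 32, 49, 76]


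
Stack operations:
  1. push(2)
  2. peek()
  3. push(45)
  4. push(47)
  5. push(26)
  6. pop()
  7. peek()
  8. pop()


push(2) -> [2]
peek()->2
push(45) -> [2, 45]
push(47) -> [2, 45, 47]
push(26) -> [2, 45, 47, 26]
pop()->26, [2, 45, 47]
peek()->47
pop()->47, [2, 45]

Final stack: [2, 45]


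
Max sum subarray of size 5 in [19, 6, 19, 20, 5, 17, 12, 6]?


[0:5]: 69
[1:6]: 67
[2:7]: 73
[3:8]: 60

Max: 73 at [2:7]


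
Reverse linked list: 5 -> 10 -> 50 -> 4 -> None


Step 1: curr=5, set curr.next=prev(None) | reversed so far: 5
Step 2: curr=10, set curr.next=prev(5) | reversed so far: 10 -> 5
Step 3: curr=50, set curr.next=prev(10) | reversed so far: 50 -> 10 -> 5
Step 4: curr=4, set curr.next=prev(50) | reversed so far: 4 -> 50 -> 10 -> 5

4 -> 50 -> 10 -> 5 -> None


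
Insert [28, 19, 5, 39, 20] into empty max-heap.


Insert 28: [28]
Insert 19: [28, 19]
Insert 5: [28, 19, 5]
Insert 39: [39, 28, 5, 19]
Insert 20: [39, 28, 5, 19, 20]

Final heap: [39, 28, 5, 19, 20]


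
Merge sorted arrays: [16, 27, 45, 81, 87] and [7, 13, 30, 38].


Take 7 from B
Take 13 from B
Take 16 from A
Take 27 from A
Take 30 from B
Take 38 from B

Merged: [7, 13, 16, 27, 30, 38, 45, 81, 87]


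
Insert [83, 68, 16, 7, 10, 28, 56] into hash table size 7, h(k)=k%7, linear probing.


Insert 83: h=6 -> slot 6
Insert 68: h=5 -> slot 5
Insert 16: h=2 -> slot 2
Insert 7: h=0 -> slot 0
Insert 10: h=3 -> slot 3
Insert 28: h=0, 1 probes -> slot 1
Insert 56: h=0, 4 probes -> slot 4

Table: [7, 28, 16, 10, 56, 68, 83]


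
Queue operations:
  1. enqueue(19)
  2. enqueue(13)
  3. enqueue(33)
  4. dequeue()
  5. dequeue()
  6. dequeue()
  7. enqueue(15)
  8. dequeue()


enqueue(19) -> [19]
enqueue(13) -> [19, 13]
enqueue(33) -> [19, 13, 33]
dequeue()->19, [13, 33]
dequeue()->13, [33]
dequeue()->33, []
enqueue(15) -> [15]
dequeue()->15, []

Final queue: []


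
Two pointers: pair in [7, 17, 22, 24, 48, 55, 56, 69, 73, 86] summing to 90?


lo=0(7)+hi=9(86)=93
lo=0(7)+hi=8(73)=80
lo=1(17)+hi=8(73)=90

Yes: 17+73=90


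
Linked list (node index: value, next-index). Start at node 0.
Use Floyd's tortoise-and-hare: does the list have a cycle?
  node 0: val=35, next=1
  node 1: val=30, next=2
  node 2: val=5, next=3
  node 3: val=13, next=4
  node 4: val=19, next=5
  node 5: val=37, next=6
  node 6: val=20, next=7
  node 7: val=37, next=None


Floyd's tortoise (slow, +1) and hare (fast, +2):
  init: slow=0, fast=0
  step 1: slow=1, fast=2
  step 2: slow=2, fast=4
  step 3: slow=3, fast=6
  step 4: fast 6->7->None, no cycle

Cycle: no


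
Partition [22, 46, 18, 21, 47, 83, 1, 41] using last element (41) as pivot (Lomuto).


Pivot: 41
  22 <= 41: advance i (no swap)
  18 <= 41: swap -> [22, 18, 46, 21, 47, 83, 1, 41]
  21 <= 41: swap -> [22, 18, 21, 46, 47, 83, 1, 41]
  1 <= 41: swap -> [22, 18, 21, 1, 47, 83, 46, 41]
Place pivot at 4: [22, 18, 21, 1, 41, 83, 46, 47]

Partitioned: [22, 18, 21, 1, 41, 83, 46, 47]


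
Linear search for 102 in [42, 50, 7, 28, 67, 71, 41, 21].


i=0: 42!=102
i=1: 50!=102
i=2: 7!=102
i=3: 28!=102
i=4: 67!=102
i=5: 71!=102
i=6: 41!=102
i=7: 21!=102

Not found, 8 comps


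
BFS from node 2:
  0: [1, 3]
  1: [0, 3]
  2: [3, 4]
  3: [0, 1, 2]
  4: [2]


Visit 2, enqueue [3, 4]
Visit 3, enqueue [0, 1]
Visit 4, enqueue []
Visit 0, enqueue []
Visit 1, enqueue []

BFS order: [2, 3, 4, 0, 1]


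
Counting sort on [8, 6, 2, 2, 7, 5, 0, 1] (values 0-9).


Input: [8, 6, 2, 2, 7, 5, 0, 1]
Counts: [1, 1, 2, 0, 0, 1, 1, 1, 1, 0]

Sorted: [0, 1, 2, 2, 5, 6, 7, 8]


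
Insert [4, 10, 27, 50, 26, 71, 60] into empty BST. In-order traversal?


Insert 4: root
Insert 10: R from 4
Insert 27: R from 4 -> R from 10
Insert 50: R from 4 -> R from 10 -> R from 27
Insert 26: R from 4 -> R from 10 -> L from 27
Insert 71: R from 4 -> R from 10 -> R from 27 -> R from 50
Insert 60: R from 4 -> R from 10 -> R from 27 -> R from 50 -> L from 71

In-order: [4, 10, 26, 27, 50, 60, 71]


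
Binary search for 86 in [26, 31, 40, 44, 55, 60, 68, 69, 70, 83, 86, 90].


Step 1: lo=0, hi=11, mid=5, val=60
Step 2: lo=6, hi=11, mid=8, val=70
Step 3: lo=9, hi=11, mid=10, val=86

Found at index 10


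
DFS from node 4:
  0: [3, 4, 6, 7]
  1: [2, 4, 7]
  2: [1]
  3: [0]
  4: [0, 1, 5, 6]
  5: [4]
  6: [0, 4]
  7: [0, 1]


Visit 4, push [6, 5, 1, 0]
Visit 0, push [7, 6, 3]
Visit 3, push []
Visit 6, push []
Visit 7, push [1]
Visit 1, push [2]
Visit 2, push []
Visit 5, push []

DFS order: [4, 0, 3, 6, 7, 1, 2, 5]


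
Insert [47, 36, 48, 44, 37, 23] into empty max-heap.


Insert 47: [47]
Insert 36: [47, 36]
Insert 48: [48, 36, 47]
Insert 44: [48, 44, 47, 36]
Insert 37: [48, 44, 47, 36, 37]
Insert 23: [48, 44, 47, 36, 37, 23]

Final heap: [48, 44, 47, 36, 37, 23]


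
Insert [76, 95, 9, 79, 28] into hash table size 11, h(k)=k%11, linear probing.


Insert 76: h=10 -> slot 10
Insert 95: h=7 -> slot 7
Insert 9: h=9 -> slot 9
Insert 79: h=2 -> slot 2
Insert 28: h=6 -> slot 6

Table: [None, None, 79, None, None, None, 28, 95, None, 9, 76]


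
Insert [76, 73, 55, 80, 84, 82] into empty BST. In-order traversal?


Insert 76: root
Insert 73: L from 76
Insert 55: L from 76 -> L from 73
Insert 80: R from 76
Insert 84: R from 76 -> R from 80
Insert 82: R from 76 -> R from 80 -> L from 84

In-order: [55, 73, 76, 80, 82, 84]


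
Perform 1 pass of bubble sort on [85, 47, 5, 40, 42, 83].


Initial: [85, 47, 5, 40, 42, 83]
Pass 1: [47, 5, 40, 42, 83, 85] (5 swaps)

After 1 pass: [47, 5, 40, 42, 83, 85]


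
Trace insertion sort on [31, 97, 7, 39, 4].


Initial: [31, 97, 7, 39, 4]
Insert 97: [31, 97, 7, 39, 4]
Insert 7: [7, 31, 97, 39, 4]
Insert 39: [7, 31, 39, 97, 4]
Insert 4: [4, 7, 31, 39, 97]

Sorted: [4, 7, 31, 39, 97]


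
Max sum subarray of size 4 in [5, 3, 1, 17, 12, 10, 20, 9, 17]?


[0:4]: 26
[1:5]: 33
[2:6]: 40
[3:7]: 59
[4:8]: 51
[5:9]: 56

Max: 59 at [3:7]


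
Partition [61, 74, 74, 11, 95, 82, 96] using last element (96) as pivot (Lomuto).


Pivot: 96
  61 <= 96: advance i (no swap)
  74 <= 96: advance i (no swap)
  74 <= 96: advance i (no swap)
  11 <= 96: advance i (no swap)
  95 <= 96: advance i (no swap)
  82 <= 96: advance i (no swap)
Place pivot at 6: [61, 74, 74, 11, 95, 82, 96]

Partitioned: [61, 74, 74, 11, 95, 82, 96]


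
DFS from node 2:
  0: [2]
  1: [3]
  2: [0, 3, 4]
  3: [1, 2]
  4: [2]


Visit 2, push [4, 3, 0]
Visit 0, push []
Visit 3, push [1]
Visit 1, push []
Visit 4, push []

DFS order: [2, 0, 3, 1, 4]


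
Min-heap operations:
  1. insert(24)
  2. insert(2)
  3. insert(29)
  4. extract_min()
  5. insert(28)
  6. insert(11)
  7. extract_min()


insert(24) -> [24]
insert(2) -> [2, 24]
insert(29) -> [2, 24, 29]
extract_min()->2, [24, 29]
insert(28) -> [24, 29, 28]
insert(11) -> [11, 24, 28, 29]
extract_min()->11, [24, 29, 28]

Final heap: [24, 29, 28]


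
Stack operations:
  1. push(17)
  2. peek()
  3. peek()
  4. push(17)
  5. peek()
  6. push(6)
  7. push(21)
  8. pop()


push(17) -> [17]
peek()->17
peek()->17
push(17) -> [17, 17]
peek()->17
push(6) -> [17, 17, 6]
push(21) -> [17, 17, 6, 21]
pop()->21, [17, 17, 6]

Final stack: [17, 17, 6]


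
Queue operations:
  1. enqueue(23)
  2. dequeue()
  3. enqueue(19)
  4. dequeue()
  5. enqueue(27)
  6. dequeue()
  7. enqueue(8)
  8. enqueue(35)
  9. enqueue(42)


enqueue(23) -> [23]
dequeue()->23, []
enqueue(19) -> [19]
dequeue()->19, []
enqueue(27) -> [27]
dequeue()->27, []
enqueue(8) -> [8]
enqueue(35) -> [8, 35]
enqueue(42) -> [8, 35, 42]

Final queue: [8, 35, 42]


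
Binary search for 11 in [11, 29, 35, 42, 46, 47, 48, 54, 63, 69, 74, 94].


Step 1: lo=0, hi=11, mid=5, val=47
Step 2: lo=0, hi=4, mid=2, val=35
Step 3: lo=0, hi=1, mid=0, val=11

Found at index 0


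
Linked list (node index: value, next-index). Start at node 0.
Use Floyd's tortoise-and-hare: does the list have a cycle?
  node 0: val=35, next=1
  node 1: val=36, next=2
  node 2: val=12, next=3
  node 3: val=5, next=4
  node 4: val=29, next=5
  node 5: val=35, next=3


Floyd's tortoise (slow, +1) and hare (fast, +2):
  init: slow=0, fast=0
  step 1: slow=1, fast=2
  step 2: slow=2, fast=4
  step 3: slow=3, fast=3
  slow == fast at node 3: cycle detected

Cycle: yes


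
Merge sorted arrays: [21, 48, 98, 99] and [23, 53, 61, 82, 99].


Take 21 from A
Take 23 from B
Take 48 from A
Take 53 from B
Take 61 from B
Take 82 from B
Take 98 from A
Take 99 from A

Merged: [21, 23, 48, 53, 61, 82, 98, 99, 99]


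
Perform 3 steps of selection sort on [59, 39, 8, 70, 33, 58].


Initial: [59, 39, 8, 70, 33, 58]
Step 1: min=8 at 2
  Swap: [8, 39, 59, 70, 33, 58]
Step 2: min=33 at 4
  Swap: [8, 33, 59, 70, 39, 58]
Step 3: min=39 at 4
  Swap: [8, 33, 39, 70, 59, 58]

After 3 steps: [8, 33, 39, 70, 59, 58]


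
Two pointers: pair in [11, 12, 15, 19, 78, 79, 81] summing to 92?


lo=0(11)+hi=6(81)=92

Yes: 11+81=92


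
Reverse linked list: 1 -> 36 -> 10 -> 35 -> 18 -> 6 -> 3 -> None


Step 1: curr=1, set curr.next=prev(None) | reversed so far: 1
Step 2: curr=36, set curr.next=prev(1) | reversed so far: 36 -> 1
Step 3: curr=10, set curr.next=prev(36) | reversed so far: 10 -> 36 -> 1
Step 4: curr=35, set curr.next=prev(10) | reversed so far: 35 -> 10 -> 36 -> 1
Step 5: curr=18, set curr.next=prev(35) | reversed so far: 18 -> 35 -> 10 -> 36 -> 1
Step 6: curr=6, set curr.next=prev(18) | reversed so far: 6 -> 18 -> 35 -> 10 -> 36 -> 1
Step 7: curr=3, set curr.next=prev(6) | reversed so far: 3 -> 6 -> 18 -> 35 -> 10 -> 36 -> 1

3 -> 6 -> 18 -> 35 -> 10 -> 36 -> 1 -> None


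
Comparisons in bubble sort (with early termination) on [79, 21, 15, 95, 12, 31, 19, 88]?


Algorithm: bubble sort (with early termination)
Input: [79, 21, 15, 95, 12, 31, 19, 88]
Sorted: [12, 15, 19, 21, 31, 79, 88, 95]

25


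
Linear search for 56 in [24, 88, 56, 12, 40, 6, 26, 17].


i=0: 24!=56
i=1: 88!=56
i=2: 56==56 found!

Found at 2, 3 comps


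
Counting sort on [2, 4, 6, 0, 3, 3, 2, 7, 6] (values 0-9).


Input: [2, 4, 6, 0, 3, 3, 2, 7, 6]
Counts: [1, 0, 2, 2, 1, 0, 2, 1, 0, 0]

Sorted: [0, 2, 2, 3, 3, 4, 6, 6, 7]


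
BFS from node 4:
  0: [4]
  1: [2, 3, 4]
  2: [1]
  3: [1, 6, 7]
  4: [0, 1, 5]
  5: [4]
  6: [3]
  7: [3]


Visit 4, enqueue [0, 1, 5]
Visit 0, enqueue []
Visit 1, enqueue [2, 3]
Visit 5, enqueue []
Visit 2, enqueue []
Visit 3, enqueue [6, 7]
Visit 6, enqueue []
Visit 7, enqueue []

BFS order: [4, 0, 1, 5, 2, 3, 6, 7]


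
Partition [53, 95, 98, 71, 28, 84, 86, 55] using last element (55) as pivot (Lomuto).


Pivot: 55
  53 <= 55: advance i (no swap)
  28 <= 55: swap -> [53, 28, 98, 71, 95, 84, 86, 55]
Place pivot at 2: [53, 28, 55, 71, 95, 84, 86, 98]

Partitioned: [53, 28, 55, 71, 95, 84, 86, 98]


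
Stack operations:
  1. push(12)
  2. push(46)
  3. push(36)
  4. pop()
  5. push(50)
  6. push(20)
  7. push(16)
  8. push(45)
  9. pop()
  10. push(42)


push(12) -> [12]
push(46) -> [12, 46]
push(36) -> [12, 46, 36]
pop()->36, [12, 46]
push(50) -> [12, 46, 50]
push(20) -> [12, 46, 50, 20]
push(16) -> [12, 46, 50, 20, 16]
push(45) -> [12, 46, 50, 20, 16, 45]
pop()->45, [12, 46, 50, 20, 16]
push(42) -> [12, 46, 50, 20, 16, 42]

Final stack: [12, 46, 50, 20, 16, 42]


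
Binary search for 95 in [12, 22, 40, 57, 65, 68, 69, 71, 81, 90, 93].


Step 1: lo=0, hi=10, mid=5, val=68
Step 2: lo=6, hi=10, mid=8, val=81
Step 3: lo=9, hi=10, mid=9, val=90
Step 4: lo=10, hi=10, mid=10, val=93

Not found


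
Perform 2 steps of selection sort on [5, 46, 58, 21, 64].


Initial: [5, 46, 58, 21, 64]
Step 1: min=5 at 0
  Swap: [5, 46, 58, 21, 64]
Step 2: min=21 at 3
  Swap: [5, 21, 58, 46, 64]

After 2 steps: [5, 21, 58, 46, 64]


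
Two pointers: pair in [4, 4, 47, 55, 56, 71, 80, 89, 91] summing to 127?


lo=0(4)+hi=8(91)=95
lo=1(4)+hi=8(91)=95
lo=2(47)+hi=8(91)=138
lo=2(47)+hi=7(89)=136
lo=2(47)+hi=6(80)=127

Yes: 47+80=127


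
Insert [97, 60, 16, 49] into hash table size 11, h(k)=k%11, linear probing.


Insert 97: h=9 -> slot 9
Insert 60: h=5 -> slot 5
Insert 16: h=5, 1 probes -> slot 6
Insert 49: h=5, 2 probes -> slot 7

Table: [None, None, None, None, None, 60, 16, 49, None, 97, None]


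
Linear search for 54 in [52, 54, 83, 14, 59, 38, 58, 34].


i=0: 52!=54
i=1: 54==54 found!

Found at 1, 2 comps


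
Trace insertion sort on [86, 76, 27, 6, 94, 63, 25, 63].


Initial: [86, 76, 27, 6, 94, 63, 25, 63]
Insert 76: [76, 86, 27, 6, 94, 63, 25, 63]
Insert 27: [27, 76, 86, 6, 94, 63, 25, 63]
Insert 6: [6, 27, 76, 86, 94, 63, 25, 63]
Insert 94: [6, 27, 76, 86, 94, 63, 25, 63]
Insert 63: [6, 27, 63, 76, 86, 94, 25, 63]
Insert 25: [6, 25, 27, 63, 76, 86, 94, 63]
Insert 63: [6, 25, 27, 63, 63, 76, 86, 94]

Sorted: [6, 25, 27, 63, 63, 76, 86, 94]


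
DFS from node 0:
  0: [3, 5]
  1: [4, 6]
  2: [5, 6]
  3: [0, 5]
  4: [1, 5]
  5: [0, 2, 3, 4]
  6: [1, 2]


Visit 0, push [5, 3]
Visit 3, push [5]
Visit 5, push [4, 2]
Visit 2, push [6]
Visit 6, push [1]
Visit 1, push [4]
Visit 4, push []

DFS order: [0, 3, 5, 2, 6, 1, 4]


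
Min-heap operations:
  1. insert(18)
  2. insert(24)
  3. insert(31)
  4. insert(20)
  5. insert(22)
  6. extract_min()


insert(18) -> [18]
insert(24) -> [18, 24]
insert(31) -> [18, 24, 31]
insert(20) -> [18, 20, 31, 24]
insert(22) -> [18, 20, 31, 24, 22]
extract_min()->18, [20, 22, 31, 24]

Final heap: [20, 22, 31, 24]


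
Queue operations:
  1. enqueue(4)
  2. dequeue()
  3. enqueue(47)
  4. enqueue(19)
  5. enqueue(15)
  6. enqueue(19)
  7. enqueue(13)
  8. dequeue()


enqueue(4) -> [4]
dequeue()->4, []
enqueue(47) -> [47]
enqueue(19) -> [47, 19]
enqueue(15) -> [47, 19, 15]
enqueue(19) -> [47, 19, 15, 19]
enqueue(13) -> [47, 19, 15, 19, 13]
dequeue()->47, [19, 15, 19, 13]

Final queue: [19, 15, 19, 13]


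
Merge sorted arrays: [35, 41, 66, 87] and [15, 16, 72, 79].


Take 15 from B
Take 16 from B
Take 35 from A
Take 41 from A
Take 66 from A
Take 72 from B
Take 79 from B

Merged: [15, 16, 35, 41, 66, 72, 79, 87]


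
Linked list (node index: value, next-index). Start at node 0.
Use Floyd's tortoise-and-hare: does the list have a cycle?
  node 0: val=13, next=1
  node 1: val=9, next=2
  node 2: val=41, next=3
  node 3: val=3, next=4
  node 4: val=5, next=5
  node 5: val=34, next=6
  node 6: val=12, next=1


Floyd's tortoise (slow, +1) and hare (fast, +2):
  init: slow=0, fast=0
  step 1: slow=1, fast=2
  step 2: slow=2, fast=4
  step 3: slow=3, fast=6
  step 4: slow=4, fast=2
  step 5: slow=5, fast=4
  step 6: slow=6, fast=6
  slow == fast at node 6: cycle detected

Cycle: yes


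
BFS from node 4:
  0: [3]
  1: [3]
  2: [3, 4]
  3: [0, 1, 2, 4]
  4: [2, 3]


Visit 4, enqueue [2, 3]
Visit 2, enqueue []
Visit 3, enqueue [0, 1]
Visit 0, enqueue []
Visit 1, enqueue []

BFS order: [4, 2, 3, 0, 1]


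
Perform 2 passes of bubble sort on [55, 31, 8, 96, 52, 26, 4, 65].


Initial: [55, 31, 8, 96, 52, 26, 4, 65]
Pass 1: [31, 8, 55, 52, 26, 4, 65, 96] (6 swaps)
Pass 2: [8, 31, 52, 26, 4, 55, 65, 96] (4 swaps)

After 2 passes: [8, 31, 52, 26, 4, 55, 65, 96]


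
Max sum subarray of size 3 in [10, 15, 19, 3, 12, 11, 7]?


[0:3]: 44
[1:4]: 37
[2:5]: 34
[3:6]: 26
[4:7]: 30

Max: 44 at [0:3]


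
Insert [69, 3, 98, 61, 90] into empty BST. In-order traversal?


Insert 69: root
Insert 3: L from 69
Insert 98: R from 69
Insert 61: L from 69 -> R from 3
Insert 90: R from 69 -> L from 98

In-order: [3, 61, 69, 90, 98]


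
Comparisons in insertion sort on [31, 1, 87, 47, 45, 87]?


Algorithm: insertion sort
Input: [31, 1, 87, 47, 45, 87]
Sorted: [1, 31, 45, 47, 87, 87]

8


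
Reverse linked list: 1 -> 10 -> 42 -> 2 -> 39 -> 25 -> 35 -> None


Step 1: curr=1, set curr.next=prev(None) | reversed so far: 1
Step 2: curr=10, set curr.next=prev(1) | reversed so far: 10 -> 1
Step 3: curr=42, set curr.next=prev(10) | reversed so far: 42 -> 10 -> 1
Step 4: curr=2, set curr.next=prev(42) | reversed so far: 2 -> 42 -> 10 -> 1
Step 5: curr=39, set curr.next=prev(2) | reversed so far: 39 -> 2 -> 42 -> 10 -> 1
Step 6: curr=25, set curr.next=prev(39) | reversed so far: 25 -> 39 -> 2 -> 42 -> 10 -> 1
Step 7: curr=35, set curr.next=prev(25) | reversed so far: 35 -> 25 -> 39 -> 2 -> 42 -> 10 -> 1

35 -> 25 -> 39 -> 2 -> 42 -> 10 -> 1 -> None


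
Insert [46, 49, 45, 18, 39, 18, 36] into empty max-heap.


Insert 46: [46]
Insert 49: [49, 46]
Insert 45: [49, 46, 45]
Insert 18: [49, 46, 45, 18]
Insert 39: [49, 46, 45, 18, 39]
Insert 18: [49, 46, 45, 18, 39, 18]
Insert 36: [49, 46, 45, 18, 39, 18, 36]

Final heap: [49, 46, 45, 18, 39, 18, 36]


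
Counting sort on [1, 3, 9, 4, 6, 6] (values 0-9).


Input: [1, 3, 9, 4, 6, 6]
Counts: [0, 1, 0, 1, 1, 0, 2, 0, 0, 1]

Sorted: [1, 3, 4, 6, 6, 9]


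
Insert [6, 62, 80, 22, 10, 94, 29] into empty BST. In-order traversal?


Insert 6: root
Insert 62: R from 6
Insert 80: R from 6 -> R from 62
Insert 22: R from 6 -> L from 62
Insert 10: R from 6 -> L from 62 -> L from 22
Insert 94: R from 6 -> R from 62 -> R from 80
Insert 29: R from 6 -> L from 62 -> R from 22

In-order: [6, 10, 22, 29, 62, 80, 94]


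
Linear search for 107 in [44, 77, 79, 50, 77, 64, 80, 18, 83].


i=0: 44!=107
i=1: 77!=107
i=2: 79!=107
i=3: 50!=107
i=4: 77!=107
i=5: 64!=107
i=6: 80!=107
i=7: 18!=107
i=8: 83!=107

Not found, 9 comps


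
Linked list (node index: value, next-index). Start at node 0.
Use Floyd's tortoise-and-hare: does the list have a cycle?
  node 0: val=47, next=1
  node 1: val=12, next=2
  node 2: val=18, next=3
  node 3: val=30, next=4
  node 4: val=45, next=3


Floyd's tortoise (slow, +1) and hare (fast, +2):
  init: slow=0, fast=0
  step 1: slow=1, fast=2
  step 2: slow=2, fast=4
  step 3: slow=3, fast=4
  step 4: slow=4, fast=4
  slow == fast at node 4: cycle detected

Cycle: yes


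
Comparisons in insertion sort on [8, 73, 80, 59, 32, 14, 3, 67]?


Algorithm: insertion sort
Input: [8, 73, 80, 59, 32, 14, 3, 67]
Sorted: [3, 8, 14, 32, 59, 67, 73, 80]

23


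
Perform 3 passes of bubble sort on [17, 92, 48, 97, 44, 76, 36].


Initial: [17, 92, 48, 97, 44, 76, 36]
Pass 1: [17, 48, 92, 44, 76, 36, 97] (4 swaps)
Pass 2: [17, 48, 44, 76, 36, 92, 97] (3 swaps)
Pass 3: [17, 44, 48, 36, 76, 92, 97] (2 swaps)

After 3 passes: [17, 44, 48, 36, 76, 92, 97]


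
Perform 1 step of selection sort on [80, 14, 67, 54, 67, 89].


Initial: [80, 14, 67, 54, 67, 89]
Step 1: min=14 at 1
  Swap: [14, 80, 67, 54, 67, 89]

After 1 step: [14, 80, 67, 54, 67, 89]


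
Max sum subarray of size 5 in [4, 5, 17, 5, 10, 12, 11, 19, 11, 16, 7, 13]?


[0:5]: 41
[1:6]: 49
[2:7]: 55
[3:8]: 57
[4:9]: 63
[5:10]: 69
[6:11]: 64
[7:12]: 66

Max: 69 at [5:10]


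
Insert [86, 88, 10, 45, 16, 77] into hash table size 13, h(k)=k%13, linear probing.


Insert 86: h=8 -> slot 8
Insert 88: h=10 -> slot 10
Insert 10: h=10, 1 probes -> slot 11
Insert 45: h=6 -> slot 6
Insert 16: h=3 -> slot 3
Insert 77: h=12 -> slot 12

Table: [None, None, None, 16, None, None, 45, None, 86, None, 88, 10, 77]


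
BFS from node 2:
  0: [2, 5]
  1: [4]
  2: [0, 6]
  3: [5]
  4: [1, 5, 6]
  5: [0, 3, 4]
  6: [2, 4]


Visit 2, enqueue [0, 6]
Visit 0, enqueue [5]
Visit 6, enqueue [4]
Visit 5, enqueue [3]
Visit 4, enqueue [1]
Visit 3, enqueue []
Visit 1, enqueue []

BFS order: [2, 0, 6, 5, 4, 3, 1]


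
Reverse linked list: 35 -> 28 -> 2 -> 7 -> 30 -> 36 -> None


Step 1: curr=35, set curr.next=prev(None) | reversed so far: 35
Step 2: curr=28, set curr.next=prev(35) | reversed so far: 28 -> 35
Step 3: curr=2, set curr.next=prev(28) | reversed so far: 2 -> 28 -> 35
Step 4: curr=7, set curr.next=prev(2) | reversed so far: 7 -> 2 -> 28 -> 35
Step 5: curr=30, set curr.next=prev(7) | reversed so far: 30 -> 7 -> 2 -> 28 -> 35
Step 6: curr=36, set curr.next=prev(30) | reversed so far: 36 -> 30 -> 7 -> 2 -> 28 -> 35

36 -> 30 -> 7 -> 2 -> 28 -> 35 -> None


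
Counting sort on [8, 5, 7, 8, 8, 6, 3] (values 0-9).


Input: [8, 5, 7, 8, 8, 6, 3]
Counts: [0, 0, 0, 1, 0, 1, 1, 1, 3, 0]

Sorted: [3, 5, 6, 7, 8, 8, 8]


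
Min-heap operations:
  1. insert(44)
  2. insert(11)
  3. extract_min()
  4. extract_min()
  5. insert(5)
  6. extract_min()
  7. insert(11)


insert(44) -> [44]
insert(11) -> [11, 44]
extract_min()->11, [44]
extract_min()->44, []
insert(5) -> [5]
extract_min()->5, []
insert(11) -> [11]

Final heap: [11]


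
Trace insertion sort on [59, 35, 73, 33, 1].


Initial: [59, 35, 73, 33, 1]
Insert 35: [35, 59, 73, 33, 1]
Insert 73: [35, 59, 73, 33, 1]
Insert 33: [33, 35, 59, 73, 1]
Insert 1: [1, 33, 35, 59, 73]

Sorted: [1, 33, 35, 59, 73]


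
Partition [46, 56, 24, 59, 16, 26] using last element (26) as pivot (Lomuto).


Pivot: 26
  24 <= 26: swap -> [24, 56, 46, 59, 16, 26]
  16 <= 26: swap -> [24, 16, 46, 59, 56, 26]
Place pivot at 2: [24, 16, 26, 59, 56, 46]

Partitioned: [24, 16, 26, 59, 56, 46]


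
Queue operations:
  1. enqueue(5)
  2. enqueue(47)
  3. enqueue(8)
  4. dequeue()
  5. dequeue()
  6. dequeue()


enqueue(5) -> [5]
enqueue(47) -> [5, 47]
enqueue(8) -> [5, 47, 8]
dequeue()->5, [47, 8]
dequeue()->47, [8]
dequeue()->8, []

Final queue: []


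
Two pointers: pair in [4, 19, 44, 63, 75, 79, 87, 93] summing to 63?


lo=0(4)+hi=7(93)=97
lo=0(4)+hi=6(87)=91
lo=0(4)+hi=5(79)=83
lo=0(4)+hi=4(75)=79
lo=0(4)+hi=3(63)=67
lo=0(4)+hi=2(44)=48
lo=1(19)+hi=2(44)=63

Yes: 19+44=63


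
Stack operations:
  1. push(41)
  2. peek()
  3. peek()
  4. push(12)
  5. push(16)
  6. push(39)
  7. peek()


push(41) -> [41]
peek()->41
peek()->41
push(12) -> [41, 12]
push(16) -> [41, 12, 16]
push(39) -> [41, 12, 16, 39]
peek()->39

Final stack: [41, 12, 16, 39]


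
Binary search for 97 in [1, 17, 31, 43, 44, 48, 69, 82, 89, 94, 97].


Step 1: lo=0, hi=10, mid=5, val=48
Step 2: lo=6, hi=10, mid=8, val=89
Step 3: lo=9, hi=10, mid=9, val=94
Step 4: lo=10, hi=10, mid=10, val=97

Found at index 10


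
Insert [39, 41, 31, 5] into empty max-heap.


Insert 39: [39]
Insert 41: [41, 39]
Insert 31: [41, 39, 31]
Insert 5: [41, 39, 31, 5]

Final heap: [41, 39, 31, 5]


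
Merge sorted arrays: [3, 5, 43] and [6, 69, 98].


Take 3 from A
Take 5 from A
Take 6 from B
Take 43 from A

Merged: [3, 5, 6, 43, 69, 98]


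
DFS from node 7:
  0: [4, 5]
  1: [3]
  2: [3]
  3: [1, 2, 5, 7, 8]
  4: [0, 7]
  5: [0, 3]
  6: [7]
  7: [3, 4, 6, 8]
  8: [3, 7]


Visit 7, push [8, 6, 4, 3]
Visit 3, push [8, 5, 2, 1]
Visit 1, push []
Visit 2, push []
Visit 5, push [0]
Visit 0, push [4]
Visit 4, push []
Visit 8, push []
Visit 6, push []

DFS order: [7, 3, 1, 2, 5, 0, 4, 8, 6]


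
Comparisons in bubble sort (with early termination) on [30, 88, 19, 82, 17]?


Algorithm: bubble sort (with early termination)
Input: [30, 88, 19, 82, 17]
Sorted: [17, 19, 30, 82, 88]

10


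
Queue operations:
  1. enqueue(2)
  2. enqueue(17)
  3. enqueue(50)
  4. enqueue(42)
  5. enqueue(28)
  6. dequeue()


enqueue(2) -> [2]
enqueue(17) -> [2, 17]
enqueue(50) -> [2, 17, 50]
enqueue(42) -> [2, 17, 50, 42]
enqueue(28) -> [2, 17, 50, 42, 28]
dequeue()->2, [17, 50, 42, 28]

Final queue: [17, 50, 42, 28]


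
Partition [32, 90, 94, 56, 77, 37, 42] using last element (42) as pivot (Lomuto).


Pivot: 42
  32 <= 42: advance i (no swap)
  37 <= 42: swap -> [32, 37, 94, 56, 77, 90, 42]
Place pivot at 2: [32, 37, 42, 56, 77, 90, 94]

Partitioned: [32, 37, 42, 56, 77, 90, 94]


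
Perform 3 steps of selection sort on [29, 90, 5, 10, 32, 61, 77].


Initial: [29, 90, 5, 10, 32, 61, 77]
Step 1: min=5 at 2
  Swap: [5, 90, 29, 10, 32, 61, 77]
Step 2: min=10 at 3
  Swap: [5, 10, 29, 90, 32, 61, 77]
Step 3: min=29 at 2
  Swap: [5, 10, 29, 90, 32, 61, 77]

After 3 steps: [5, 10, 29, 90, 32, 61, 77]


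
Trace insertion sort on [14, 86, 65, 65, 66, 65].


Initial: [14, 86, 65, 65, 66, 65]
Insert 86: [14, 86, 65, 65, 66, 65]
Insert 65: [14, 65, 86, 65, 66, 65]
Insert 65: [14, 65, 65, 86, 66, 65]
Insert 66: [14, 65, 65, 66, 86, 65]
Insert 65: [14, 65, 65, 65, 66, 86]

Sorted: [14, 65, 65, 65, 66, 86]


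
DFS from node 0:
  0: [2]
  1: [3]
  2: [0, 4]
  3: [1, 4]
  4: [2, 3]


Visit 0, push [2]
Visit 2, push [4]
Visit 4, push [3]
Visit 3, push [1]
Visit 1, push []

DFS order: [0, 2, 4, 3, 1]


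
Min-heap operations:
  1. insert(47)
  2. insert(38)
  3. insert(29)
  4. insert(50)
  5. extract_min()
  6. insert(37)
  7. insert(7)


insert(47) -> [47]
insert(38) -> [38, 47]
insert(29) -> [29, 47, 38]
insert(50) -> [29, 47, 38, 50]
extract_min()->29, [38, 47, 50]
insert(37) -> [37, 38, 50, 47]
insert(7) -> [7, 37, 50, 47, 38]

Final heap: [7, 37, 50, 47, 38]


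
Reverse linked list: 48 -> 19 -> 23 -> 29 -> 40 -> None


Step 1: curr=48, set curr.next=prev(None) | reversed so far: 48
Step 2: curr=19, set curr.next=prev(48) | reversed so far: 19 -> 48
Step 3: curr=23, set curr.next=prev(19) | reversed so far: 23 -> 19 -> 48
Step 4: curr=29, set curr.next=prev(23) | reversed so far: 29 -> 23 -> 19 -> 48
Step 5: curr=40, set curr.next=prev(29) | reversed so far: 40 -> 29 -> 23 -> 19 -> 48

40 -> 29 -> 23 -> 19 -> 48 -> None


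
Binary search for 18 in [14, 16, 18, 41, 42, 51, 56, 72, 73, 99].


Step 1: lo=0, hi=9, mid=4, val=42
Step 2: lo=0, hi=3, mid=1, val=16
Step 3: lo=2, hi=3, mid=2, val=18

Found at index 2


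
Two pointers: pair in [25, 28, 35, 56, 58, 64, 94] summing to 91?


lo=0(25)+hi=6(94)=119
lo=0(25)+hi=5(64)=89
lo=1(28)+hi=5(64)=92
lo=1(28)+hi=4(58)=86
lo=2(35)+hi=4(58)=93
lo=2(35)+hi=3(56)=91

Yes: 35+56=91


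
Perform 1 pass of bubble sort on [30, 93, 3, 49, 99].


Initial: [30, 93, 3, 49, 99]
Pass 1: [30, 3, 49, 93, 99] (2 swaps)

After 1 pass: [30, 3, 49, 93, 99]


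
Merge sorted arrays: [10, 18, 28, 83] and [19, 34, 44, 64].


Take 10 from A
Take 18 from A
Take 19 from B
Take 28 from A
Take 34 from B
Take 44 from B
Take 64 from B

Merged: [10, 18, 19, 28, 34, 44, 64, 83]


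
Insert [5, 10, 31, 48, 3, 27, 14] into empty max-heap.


Insert 5: [5]
Insert 10: [10, 5]
Insert 31: [31, 5, 10]
Insert 48: [48, 31, 10, 5]
Insert 3: [48, 31, 10, 5, 3]
Insert 27: [48, 31, 27, 5, 3, 10]
Insert 14: [48, 31, 27, 5, 3, 10, 14]

Final heap: [48, 31, 27, 5, 3, 10, 14]


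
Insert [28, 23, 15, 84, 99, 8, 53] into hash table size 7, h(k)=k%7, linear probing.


Insert 28: h=0 -> slot 0
Insert 23: h=2 -> slot 2
Insert 15: h=1 -> slot 1
Insert 84: h=0, 3 probes -> slot 3
Insert 99: h=1, 3 probes -> slot 4
Insert 8: h=1, 4 probes -> slot 5
Insert 53: h=4, 2 probes -> slot 6

Table: [28, 15, 23, 84, 99, 8, 53]


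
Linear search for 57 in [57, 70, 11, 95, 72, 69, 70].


i=0: 57==57 found!

Found at 0, 1 comps


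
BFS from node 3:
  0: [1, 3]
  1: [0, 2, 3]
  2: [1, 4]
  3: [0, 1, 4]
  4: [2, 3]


Visit 3, enqueue [0, 1, 4]
Visit 0, enqueue []
Visit 1, enqueue [2]
Visit 4, enqueue []
Visit 2, enqueue []

BFS order: [3, 0, 1, 4, 2]


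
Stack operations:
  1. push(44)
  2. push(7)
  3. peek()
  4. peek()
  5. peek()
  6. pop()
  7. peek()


push(44) -> [44]
push(7) -> [44, 7]
peek()->7
peek()->7
peek()->7
pop()->7, [44]
peek()->44

Final stack: [44]


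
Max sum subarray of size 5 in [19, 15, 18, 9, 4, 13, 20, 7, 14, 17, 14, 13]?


[0:5]: 65
[1:6]: 59
[2:7]: 64
[3:8]: 53
[4:9]: 58
[5:10]: 71
[6:11]: 72
[7:12]: 65

Max: 72 at [6:11]


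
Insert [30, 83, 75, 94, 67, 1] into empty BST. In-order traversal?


Insert 30: root
Insert 83: R from 30
Insert 75: R from 30 -> L from 83
Insert 94: R from 30 -> R from 83
Insert 67: R from 30 -> L from 83 -> L from 75
Insert 1: L from 30

In-order: [1, 30, 67, 75, 83, 94]


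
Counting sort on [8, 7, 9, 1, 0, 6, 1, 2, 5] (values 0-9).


Input: [8, 7, 9, 1, 0, 6, 1, 2, 5]
Counts: [1, 2, 1, 0, 0, 1, 1, 1, 1, 1]

Sorted: [0, 1, 1, 2, 5, 6, 7, 8, 9]


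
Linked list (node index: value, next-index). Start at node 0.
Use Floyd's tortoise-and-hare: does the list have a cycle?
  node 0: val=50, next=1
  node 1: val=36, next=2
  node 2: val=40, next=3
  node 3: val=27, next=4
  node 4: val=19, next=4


Floyd's tortoise (slow, +1) and hare (fast, +2):
  init: slow=0, fast=0
  step 1: slow=1, fast=2
  step 2: slow=2, fast=4
  step 3: slow=3, fast=4
  step 4: slow=4, fast=4
  slow == fast at node 4: cycle detected

Cycle: yes


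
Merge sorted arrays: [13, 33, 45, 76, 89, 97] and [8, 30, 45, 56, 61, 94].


Take 8 from B
Take 13 from A
Take 30 from B
Take 33 from A
Take 45 from A
Take 45 from B
Take 56 from B
Take 61 from B
Take 76 from A
Take 89 from A
Take 94 from B

Merged: [8, 13, 30, 33, 45, 45, 56, 61, 76, 89, 94, 97]


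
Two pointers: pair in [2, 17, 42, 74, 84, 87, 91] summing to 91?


lo=0(2)+hi=6(91)=93
lo=0(2)+hi=5(87)=89
lo=1(17)+hi=5(87)=104
lo=1(17)+hi=4(84)=101
lo=1(17)+hi=3(74)=91

Yes: 17+74=91


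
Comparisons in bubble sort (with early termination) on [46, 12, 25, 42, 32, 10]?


Algorithm: bubble sort (with early termination)
Input: [46, 12, 25, 42, 32, 10]
Sorted: [10, 12, 25, 32, 42, 46]

15


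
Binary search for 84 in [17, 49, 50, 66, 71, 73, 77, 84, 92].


Step 1: lo=0, hi=8, mid=4, val=71
Step 2: lo=5, hi=8, mid=6, val=77
Step 3: lo=7, hi=8, mid=7, val=84

Found at index 7


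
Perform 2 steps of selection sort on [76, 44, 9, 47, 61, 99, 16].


Initial: [76, 44, 9, 47, 61, 99, 16]
Step 1: min=9 at 2
  Swap: [9, 44, 76, 47, 61, 99, 16]
Step 2: min=16 at 6
  Swap: [9, 16, 76, 47, 61, 99, 44]

After 2 steps: [9, 16, 76, 47, 61, 99, 44]


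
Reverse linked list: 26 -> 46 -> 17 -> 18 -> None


Step 1: curr=26, set curr.next=prev(None) | reversed so far: 26
Step 2: curr=46, set curr.next=prev(26) | reversed so far: 46 -> 26
Step 3: curr=17, set curr.next=prev(46) | reversed so far: 17 -> 46 -> 26
Step 4: curr=18, set curr.next=prev(17) | reversed so far: 18 -> 17 -> 46 -> 26

18 -> 17 -> 46 -> 26 -> None


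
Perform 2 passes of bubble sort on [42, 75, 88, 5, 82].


Initial: [42, 75, 88, 5, 82]
Pass 1: [42, 75, 5, 82, 88] (2 swaps)
Pass 2: [42, 5, 75, 82, 88] (1 swaps)

After 2 passes: [42, 5, 75, 82, 88]


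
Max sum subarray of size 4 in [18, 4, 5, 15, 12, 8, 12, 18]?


[0:4]: 42
[1:5]: 36
[2:6]: 40
[3:7]: 47
[4:8]: 50

Max: 50 at [4:8]


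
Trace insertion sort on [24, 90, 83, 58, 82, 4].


Initial: [24, 90, 83, 58, 82, 4]
Insert 90: [24, 90, 83, 58, 82, 4]
Insert 83: [24, 83, 90, 58, 82, 4]
Insert 58: [24, 58, 83, 90, 82, 4]
Insert 82: [24, 58, 82, 83, 90, 4]
Insert 4: [4, 24, 58, 82, 83, 90]

Sorted: [4, 24, 58, 82, 83, 90]


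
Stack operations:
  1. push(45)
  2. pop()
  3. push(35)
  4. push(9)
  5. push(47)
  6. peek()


push(45) -> [45]
pop()->45, []
push(35) -> [35]
push(9) -> [35, 9]
push(47) -> [35, 9, 47]
peek()->47

Final stack: [35, 9, 47]
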